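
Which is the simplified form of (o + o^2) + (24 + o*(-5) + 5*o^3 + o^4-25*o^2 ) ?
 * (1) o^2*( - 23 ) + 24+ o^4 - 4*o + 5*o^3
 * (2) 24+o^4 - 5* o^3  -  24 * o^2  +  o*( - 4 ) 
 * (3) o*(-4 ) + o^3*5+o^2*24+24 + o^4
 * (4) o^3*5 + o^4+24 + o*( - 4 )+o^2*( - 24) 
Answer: 4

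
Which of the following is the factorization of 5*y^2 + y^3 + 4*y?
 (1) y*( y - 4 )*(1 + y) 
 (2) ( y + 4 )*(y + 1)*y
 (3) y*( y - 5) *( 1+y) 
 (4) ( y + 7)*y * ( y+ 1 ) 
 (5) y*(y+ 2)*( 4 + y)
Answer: 2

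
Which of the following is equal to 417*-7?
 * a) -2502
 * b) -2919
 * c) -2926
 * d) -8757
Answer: b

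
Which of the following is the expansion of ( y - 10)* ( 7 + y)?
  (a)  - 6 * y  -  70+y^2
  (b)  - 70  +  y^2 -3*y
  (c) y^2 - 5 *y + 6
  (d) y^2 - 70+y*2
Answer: b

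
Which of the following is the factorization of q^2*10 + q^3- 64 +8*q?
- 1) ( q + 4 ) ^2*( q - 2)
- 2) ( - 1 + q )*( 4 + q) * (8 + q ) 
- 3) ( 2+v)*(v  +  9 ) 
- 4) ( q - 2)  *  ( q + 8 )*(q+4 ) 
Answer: 4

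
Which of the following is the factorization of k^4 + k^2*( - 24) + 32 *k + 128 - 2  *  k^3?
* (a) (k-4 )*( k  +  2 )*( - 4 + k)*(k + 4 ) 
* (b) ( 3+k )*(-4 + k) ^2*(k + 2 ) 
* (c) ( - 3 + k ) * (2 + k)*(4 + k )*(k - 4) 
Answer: a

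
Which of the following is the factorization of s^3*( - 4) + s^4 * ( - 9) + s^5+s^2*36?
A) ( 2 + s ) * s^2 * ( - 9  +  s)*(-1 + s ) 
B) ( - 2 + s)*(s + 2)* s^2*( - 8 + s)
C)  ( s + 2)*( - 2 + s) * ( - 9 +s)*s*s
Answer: C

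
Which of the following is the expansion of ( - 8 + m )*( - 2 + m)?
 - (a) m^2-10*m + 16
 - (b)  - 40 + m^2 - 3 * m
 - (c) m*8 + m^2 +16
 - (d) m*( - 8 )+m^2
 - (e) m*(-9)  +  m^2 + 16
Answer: a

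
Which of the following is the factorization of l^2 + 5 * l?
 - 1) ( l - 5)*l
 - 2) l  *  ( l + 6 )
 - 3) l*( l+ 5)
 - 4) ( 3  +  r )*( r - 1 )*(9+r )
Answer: 3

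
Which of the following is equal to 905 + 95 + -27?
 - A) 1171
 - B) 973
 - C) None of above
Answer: B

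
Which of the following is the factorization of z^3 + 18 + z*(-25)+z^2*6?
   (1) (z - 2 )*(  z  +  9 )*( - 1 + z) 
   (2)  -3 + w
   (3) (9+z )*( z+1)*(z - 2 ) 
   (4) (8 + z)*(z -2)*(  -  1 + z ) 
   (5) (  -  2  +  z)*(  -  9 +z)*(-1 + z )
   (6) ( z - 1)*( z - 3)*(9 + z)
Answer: 1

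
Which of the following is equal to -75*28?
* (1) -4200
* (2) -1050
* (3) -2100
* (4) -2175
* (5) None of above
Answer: 3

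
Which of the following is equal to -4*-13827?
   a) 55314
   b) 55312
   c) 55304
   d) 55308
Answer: d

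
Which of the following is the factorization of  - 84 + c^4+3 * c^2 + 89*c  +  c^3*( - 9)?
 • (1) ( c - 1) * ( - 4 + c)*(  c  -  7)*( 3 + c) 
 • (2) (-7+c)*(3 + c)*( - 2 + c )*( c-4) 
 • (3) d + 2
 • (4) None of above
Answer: 1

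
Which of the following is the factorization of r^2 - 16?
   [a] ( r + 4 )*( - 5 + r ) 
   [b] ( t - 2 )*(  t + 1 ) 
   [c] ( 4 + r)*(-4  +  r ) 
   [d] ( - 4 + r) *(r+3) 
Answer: c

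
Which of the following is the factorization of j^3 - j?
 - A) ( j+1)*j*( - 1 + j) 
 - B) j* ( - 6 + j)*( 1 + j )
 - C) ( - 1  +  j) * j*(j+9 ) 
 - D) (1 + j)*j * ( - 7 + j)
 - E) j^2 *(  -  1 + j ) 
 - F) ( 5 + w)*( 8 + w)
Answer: A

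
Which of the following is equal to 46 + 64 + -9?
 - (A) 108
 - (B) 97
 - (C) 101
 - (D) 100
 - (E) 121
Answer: C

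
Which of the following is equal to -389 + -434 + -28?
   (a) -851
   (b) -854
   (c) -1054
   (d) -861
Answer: a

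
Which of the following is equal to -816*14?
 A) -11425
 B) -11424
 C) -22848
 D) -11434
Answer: B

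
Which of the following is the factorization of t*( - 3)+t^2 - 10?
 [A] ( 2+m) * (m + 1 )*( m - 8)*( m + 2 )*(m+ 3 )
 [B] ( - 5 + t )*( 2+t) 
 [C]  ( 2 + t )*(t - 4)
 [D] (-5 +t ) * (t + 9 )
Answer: B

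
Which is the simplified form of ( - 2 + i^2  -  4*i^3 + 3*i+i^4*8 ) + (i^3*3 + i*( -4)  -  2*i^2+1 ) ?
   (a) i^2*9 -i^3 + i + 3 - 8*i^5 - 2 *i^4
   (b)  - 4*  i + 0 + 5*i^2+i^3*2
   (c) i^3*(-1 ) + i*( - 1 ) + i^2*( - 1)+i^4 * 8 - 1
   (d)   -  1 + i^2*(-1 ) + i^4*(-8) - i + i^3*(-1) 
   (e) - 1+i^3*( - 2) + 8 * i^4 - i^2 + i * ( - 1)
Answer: c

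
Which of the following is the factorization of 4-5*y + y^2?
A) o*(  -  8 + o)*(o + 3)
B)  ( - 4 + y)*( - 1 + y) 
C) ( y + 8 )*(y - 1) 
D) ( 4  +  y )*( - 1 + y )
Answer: B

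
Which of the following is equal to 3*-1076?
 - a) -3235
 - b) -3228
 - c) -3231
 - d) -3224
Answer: b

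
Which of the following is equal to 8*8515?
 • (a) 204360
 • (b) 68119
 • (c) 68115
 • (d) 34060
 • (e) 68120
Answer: e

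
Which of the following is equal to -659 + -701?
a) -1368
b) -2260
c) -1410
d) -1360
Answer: d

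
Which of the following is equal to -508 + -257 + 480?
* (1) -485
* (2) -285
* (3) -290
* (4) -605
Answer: 2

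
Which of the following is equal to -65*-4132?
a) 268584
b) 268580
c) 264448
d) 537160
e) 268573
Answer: b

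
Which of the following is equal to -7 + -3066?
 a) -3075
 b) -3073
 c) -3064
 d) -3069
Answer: b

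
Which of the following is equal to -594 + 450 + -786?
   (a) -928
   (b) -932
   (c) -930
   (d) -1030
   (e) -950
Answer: c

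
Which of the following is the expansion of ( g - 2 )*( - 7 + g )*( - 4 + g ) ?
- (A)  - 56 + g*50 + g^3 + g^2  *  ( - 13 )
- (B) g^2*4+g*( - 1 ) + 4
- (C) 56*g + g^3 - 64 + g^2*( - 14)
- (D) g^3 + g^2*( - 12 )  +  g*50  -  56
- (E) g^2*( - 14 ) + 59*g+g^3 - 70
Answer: A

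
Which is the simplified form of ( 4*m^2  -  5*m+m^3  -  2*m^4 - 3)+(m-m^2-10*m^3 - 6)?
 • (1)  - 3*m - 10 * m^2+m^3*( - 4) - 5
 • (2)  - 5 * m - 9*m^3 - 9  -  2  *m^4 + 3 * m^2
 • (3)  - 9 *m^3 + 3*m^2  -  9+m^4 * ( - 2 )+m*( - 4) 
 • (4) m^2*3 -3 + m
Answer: 3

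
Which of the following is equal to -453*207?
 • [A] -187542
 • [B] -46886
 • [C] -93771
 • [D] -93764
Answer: C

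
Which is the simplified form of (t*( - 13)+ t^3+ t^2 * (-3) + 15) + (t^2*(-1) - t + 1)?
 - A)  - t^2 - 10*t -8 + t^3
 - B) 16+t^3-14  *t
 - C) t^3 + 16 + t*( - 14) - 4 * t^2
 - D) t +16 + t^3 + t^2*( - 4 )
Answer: C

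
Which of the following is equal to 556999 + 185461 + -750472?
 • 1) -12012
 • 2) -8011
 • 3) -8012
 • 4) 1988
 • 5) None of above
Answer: 3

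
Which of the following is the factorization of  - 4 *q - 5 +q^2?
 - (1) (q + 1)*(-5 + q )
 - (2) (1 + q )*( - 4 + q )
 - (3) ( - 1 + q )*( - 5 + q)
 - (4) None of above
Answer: 1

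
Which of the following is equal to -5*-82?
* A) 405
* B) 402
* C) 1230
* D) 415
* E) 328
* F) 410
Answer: F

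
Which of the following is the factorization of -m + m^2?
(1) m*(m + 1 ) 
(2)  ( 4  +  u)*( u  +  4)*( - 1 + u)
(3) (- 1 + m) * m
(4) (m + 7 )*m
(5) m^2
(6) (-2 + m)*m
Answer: 3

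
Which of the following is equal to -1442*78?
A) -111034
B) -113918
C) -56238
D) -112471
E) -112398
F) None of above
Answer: F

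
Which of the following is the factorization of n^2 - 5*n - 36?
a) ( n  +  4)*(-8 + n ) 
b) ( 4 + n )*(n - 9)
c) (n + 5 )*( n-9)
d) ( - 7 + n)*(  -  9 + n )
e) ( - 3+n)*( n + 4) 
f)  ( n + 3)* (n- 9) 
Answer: b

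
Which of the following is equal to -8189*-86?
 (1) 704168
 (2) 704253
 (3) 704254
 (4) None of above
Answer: 3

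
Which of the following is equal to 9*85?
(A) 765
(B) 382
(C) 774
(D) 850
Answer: A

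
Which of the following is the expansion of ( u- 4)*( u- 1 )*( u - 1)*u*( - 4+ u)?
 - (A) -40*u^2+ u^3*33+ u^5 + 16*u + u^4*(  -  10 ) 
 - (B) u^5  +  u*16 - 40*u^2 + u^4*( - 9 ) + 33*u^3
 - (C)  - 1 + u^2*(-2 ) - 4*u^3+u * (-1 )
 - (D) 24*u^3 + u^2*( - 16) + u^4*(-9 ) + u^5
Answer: A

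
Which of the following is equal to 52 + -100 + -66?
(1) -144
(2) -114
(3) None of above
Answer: 2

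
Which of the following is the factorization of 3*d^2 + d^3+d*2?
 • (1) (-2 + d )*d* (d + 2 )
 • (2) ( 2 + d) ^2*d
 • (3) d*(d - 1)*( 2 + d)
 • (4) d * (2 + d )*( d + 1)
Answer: 4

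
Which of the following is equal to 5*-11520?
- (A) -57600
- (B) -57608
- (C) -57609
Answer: A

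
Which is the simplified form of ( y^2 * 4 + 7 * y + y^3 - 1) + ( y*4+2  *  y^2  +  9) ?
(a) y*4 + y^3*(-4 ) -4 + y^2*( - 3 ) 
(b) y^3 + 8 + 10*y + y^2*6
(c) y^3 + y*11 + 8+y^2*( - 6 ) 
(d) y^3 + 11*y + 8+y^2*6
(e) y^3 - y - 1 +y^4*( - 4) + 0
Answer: d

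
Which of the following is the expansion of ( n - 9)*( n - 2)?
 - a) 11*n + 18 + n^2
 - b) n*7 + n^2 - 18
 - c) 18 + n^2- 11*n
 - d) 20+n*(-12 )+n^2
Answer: c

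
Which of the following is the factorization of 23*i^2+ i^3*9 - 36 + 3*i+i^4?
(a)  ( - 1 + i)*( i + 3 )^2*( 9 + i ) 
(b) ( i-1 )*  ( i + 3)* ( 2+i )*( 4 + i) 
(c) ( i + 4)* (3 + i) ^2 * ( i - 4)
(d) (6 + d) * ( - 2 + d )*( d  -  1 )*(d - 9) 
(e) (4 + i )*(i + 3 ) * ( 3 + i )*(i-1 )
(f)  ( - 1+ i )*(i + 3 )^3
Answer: e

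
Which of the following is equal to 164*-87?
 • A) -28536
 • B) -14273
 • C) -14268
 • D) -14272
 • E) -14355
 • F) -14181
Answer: C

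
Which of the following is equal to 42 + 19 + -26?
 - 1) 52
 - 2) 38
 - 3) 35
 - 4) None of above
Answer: 3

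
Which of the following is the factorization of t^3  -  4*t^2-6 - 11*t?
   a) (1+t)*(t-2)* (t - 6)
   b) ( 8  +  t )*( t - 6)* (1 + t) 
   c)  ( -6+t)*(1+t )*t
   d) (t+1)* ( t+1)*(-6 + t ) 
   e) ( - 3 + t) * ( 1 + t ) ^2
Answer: d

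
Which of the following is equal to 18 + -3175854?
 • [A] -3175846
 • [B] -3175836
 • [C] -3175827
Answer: B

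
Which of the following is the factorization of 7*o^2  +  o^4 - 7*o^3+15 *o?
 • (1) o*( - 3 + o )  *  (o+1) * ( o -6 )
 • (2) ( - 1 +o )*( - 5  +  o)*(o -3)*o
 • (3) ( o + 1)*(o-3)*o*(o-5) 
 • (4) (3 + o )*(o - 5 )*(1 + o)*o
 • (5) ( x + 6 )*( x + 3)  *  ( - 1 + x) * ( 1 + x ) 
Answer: 3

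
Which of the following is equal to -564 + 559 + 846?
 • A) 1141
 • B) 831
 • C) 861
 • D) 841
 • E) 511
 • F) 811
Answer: D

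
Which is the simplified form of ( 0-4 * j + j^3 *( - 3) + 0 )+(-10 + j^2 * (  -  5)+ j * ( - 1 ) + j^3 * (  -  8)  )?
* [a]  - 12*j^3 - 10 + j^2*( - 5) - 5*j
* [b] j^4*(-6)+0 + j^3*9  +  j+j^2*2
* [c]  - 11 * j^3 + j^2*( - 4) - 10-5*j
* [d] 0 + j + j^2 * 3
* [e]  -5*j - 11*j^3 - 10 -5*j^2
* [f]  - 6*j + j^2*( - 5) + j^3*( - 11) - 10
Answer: e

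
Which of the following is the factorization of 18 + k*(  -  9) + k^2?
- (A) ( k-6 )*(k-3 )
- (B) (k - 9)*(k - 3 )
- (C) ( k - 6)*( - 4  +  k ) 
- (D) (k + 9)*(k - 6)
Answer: A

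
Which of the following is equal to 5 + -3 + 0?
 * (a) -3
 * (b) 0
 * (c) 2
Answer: c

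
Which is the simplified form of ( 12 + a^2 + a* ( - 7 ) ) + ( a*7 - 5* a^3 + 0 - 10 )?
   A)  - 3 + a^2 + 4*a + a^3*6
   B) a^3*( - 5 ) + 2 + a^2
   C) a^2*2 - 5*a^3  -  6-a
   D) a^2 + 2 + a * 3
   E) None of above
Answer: B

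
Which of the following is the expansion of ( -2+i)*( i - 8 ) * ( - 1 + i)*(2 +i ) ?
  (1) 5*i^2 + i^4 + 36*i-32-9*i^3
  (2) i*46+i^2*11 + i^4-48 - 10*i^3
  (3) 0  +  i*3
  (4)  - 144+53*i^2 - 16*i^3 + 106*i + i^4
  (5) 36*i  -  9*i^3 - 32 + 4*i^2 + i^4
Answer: 5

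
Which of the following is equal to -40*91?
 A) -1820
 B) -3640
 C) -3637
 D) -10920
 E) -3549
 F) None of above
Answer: B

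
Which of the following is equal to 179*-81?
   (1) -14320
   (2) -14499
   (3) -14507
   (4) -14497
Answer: 2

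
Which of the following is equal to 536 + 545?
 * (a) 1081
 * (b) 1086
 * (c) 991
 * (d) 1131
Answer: a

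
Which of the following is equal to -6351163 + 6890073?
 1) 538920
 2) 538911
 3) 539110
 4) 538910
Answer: 4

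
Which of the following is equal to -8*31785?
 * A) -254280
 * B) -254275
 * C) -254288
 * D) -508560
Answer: A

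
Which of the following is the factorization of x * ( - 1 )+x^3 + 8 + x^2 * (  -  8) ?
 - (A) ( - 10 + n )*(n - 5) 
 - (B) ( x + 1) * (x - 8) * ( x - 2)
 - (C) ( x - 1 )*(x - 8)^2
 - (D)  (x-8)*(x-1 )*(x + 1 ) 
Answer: D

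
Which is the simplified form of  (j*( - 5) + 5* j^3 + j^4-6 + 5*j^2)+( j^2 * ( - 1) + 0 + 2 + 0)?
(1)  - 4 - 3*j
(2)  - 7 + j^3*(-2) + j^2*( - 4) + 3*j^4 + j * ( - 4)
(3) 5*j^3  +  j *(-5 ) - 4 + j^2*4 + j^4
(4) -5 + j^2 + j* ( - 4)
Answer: 3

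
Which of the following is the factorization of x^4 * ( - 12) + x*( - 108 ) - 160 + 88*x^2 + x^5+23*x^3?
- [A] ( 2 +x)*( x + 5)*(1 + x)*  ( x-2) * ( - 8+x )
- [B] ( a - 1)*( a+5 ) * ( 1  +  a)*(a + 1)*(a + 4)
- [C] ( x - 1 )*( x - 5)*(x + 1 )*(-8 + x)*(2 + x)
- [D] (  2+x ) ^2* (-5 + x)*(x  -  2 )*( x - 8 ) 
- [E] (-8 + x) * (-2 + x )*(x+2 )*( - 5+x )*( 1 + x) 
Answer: E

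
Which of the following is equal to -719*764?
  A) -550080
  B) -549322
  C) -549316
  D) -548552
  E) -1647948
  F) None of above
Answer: C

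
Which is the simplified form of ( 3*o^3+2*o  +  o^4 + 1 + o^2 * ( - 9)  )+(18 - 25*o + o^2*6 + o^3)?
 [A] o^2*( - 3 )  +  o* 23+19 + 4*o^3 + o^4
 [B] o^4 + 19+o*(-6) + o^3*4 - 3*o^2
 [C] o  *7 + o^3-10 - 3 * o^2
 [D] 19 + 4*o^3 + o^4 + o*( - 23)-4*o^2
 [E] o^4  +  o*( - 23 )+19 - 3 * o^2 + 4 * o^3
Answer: E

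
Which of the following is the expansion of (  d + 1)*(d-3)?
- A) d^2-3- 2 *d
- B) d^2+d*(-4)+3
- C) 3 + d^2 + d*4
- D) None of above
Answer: A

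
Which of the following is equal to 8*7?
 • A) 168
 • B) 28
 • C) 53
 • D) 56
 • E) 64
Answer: D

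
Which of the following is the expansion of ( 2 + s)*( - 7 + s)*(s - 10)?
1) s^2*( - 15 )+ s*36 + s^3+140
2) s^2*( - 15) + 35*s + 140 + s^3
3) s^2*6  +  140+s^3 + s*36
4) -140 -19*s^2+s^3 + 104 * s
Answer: 1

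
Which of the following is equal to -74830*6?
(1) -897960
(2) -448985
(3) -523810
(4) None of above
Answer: 4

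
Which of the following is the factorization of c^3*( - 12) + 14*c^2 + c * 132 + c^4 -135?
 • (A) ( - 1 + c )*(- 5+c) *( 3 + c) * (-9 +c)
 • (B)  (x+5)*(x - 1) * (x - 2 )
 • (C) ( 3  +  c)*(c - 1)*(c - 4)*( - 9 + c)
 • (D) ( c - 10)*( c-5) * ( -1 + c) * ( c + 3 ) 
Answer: A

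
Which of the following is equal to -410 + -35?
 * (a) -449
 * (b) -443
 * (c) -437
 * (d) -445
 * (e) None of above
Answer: d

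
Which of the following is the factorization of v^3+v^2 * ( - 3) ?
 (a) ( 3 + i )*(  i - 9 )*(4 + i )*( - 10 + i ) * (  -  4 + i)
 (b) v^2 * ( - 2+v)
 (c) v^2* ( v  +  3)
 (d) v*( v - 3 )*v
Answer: d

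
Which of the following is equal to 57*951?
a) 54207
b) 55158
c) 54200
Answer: a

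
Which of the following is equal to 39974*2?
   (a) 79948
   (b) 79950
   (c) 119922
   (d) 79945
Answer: a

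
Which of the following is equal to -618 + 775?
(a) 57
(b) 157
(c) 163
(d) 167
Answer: b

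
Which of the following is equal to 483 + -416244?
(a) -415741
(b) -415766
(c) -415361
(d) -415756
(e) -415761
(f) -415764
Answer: e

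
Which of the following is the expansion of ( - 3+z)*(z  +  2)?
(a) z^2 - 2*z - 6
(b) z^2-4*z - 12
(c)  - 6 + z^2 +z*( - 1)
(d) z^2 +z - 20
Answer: c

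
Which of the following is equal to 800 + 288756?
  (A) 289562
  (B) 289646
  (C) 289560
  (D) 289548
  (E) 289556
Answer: E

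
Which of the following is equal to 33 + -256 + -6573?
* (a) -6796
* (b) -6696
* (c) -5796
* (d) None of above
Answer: a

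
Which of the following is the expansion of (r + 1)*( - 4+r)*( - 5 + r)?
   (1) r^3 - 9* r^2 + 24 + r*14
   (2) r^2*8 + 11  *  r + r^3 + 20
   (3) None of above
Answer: 3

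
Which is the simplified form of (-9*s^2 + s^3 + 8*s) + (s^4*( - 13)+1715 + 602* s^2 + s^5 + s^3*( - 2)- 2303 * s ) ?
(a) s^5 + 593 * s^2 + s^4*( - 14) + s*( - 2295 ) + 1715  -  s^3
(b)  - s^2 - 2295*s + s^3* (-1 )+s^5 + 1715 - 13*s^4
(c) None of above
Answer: c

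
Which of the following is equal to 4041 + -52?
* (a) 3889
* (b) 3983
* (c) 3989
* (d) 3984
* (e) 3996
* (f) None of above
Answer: c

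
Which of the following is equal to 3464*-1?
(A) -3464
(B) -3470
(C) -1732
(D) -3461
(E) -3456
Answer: A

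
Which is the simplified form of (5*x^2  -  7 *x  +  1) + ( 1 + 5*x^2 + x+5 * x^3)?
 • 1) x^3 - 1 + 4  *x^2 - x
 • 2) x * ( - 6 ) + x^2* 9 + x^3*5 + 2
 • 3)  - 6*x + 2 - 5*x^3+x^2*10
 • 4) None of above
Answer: 4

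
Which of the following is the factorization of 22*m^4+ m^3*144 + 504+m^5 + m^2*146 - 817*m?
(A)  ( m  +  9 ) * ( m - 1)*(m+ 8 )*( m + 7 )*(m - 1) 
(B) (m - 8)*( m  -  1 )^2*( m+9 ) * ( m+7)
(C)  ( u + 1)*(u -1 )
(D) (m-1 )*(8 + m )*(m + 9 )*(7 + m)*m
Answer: A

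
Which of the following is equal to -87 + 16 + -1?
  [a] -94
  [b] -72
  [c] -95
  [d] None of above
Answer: b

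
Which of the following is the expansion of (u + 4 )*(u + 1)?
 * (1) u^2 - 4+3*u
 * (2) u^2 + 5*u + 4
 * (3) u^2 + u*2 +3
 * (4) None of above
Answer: 2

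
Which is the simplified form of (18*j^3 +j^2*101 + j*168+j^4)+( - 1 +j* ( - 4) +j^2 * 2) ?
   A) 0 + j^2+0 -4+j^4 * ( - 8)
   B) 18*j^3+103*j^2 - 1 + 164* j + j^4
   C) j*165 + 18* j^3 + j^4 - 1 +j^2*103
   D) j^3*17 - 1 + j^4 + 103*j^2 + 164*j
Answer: B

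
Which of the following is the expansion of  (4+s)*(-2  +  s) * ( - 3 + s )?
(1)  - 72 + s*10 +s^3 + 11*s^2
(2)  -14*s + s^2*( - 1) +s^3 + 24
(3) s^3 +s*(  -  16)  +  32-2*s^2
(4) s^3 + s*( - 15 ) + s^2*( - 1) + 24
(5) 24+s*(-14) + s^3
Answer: 2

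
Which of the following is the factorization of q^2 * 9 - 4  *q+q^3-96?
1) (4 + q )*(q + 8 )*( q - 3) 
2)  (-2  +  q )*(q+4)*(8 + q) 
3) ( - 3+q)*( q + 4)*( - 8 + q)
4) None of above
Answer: 1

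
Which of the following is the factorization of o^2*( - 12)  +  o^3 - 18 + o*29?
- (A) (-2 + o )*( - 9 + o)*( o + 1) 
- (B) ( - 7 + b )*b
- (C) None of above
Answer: C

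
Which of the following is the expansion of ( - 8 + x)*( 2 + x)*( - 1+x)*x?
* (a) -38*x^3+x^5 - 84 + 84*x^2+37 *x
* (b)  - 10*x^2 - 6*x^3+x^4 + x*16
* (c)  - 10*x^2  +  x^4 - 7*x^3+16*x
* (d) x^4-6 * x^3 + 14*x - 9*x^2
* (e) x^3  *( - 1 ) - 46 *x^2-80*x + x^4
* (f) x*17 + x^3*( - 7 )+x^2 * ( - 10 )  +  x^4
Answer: c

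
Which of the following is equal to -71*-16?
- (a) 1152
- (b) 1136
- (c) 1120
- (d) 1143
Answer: b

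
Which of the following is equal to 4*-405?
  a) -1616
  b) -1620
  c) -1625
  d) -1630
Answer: b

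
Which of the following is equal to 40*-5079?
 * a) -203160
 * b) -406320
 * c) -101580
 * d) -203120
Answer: a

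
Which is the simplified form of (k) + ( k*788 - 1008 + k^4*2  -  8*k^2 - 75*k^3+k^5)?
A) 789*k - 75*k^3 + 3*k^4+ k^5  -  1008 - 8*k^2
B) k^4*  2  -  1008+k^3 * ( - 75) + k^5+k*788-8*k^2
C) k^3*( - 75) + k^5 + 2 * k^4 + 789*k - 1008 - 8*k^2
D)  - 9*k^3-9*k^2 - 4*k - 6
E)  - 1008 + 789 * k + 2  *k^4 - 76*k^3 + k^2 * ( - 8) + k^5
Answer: C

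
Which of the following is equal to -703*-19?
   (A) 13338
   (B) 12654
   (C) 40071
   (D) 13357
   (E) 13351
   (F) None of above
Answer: D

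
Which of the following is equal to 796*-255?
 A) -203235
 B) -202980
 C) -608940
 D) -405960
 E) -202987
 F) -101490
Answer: B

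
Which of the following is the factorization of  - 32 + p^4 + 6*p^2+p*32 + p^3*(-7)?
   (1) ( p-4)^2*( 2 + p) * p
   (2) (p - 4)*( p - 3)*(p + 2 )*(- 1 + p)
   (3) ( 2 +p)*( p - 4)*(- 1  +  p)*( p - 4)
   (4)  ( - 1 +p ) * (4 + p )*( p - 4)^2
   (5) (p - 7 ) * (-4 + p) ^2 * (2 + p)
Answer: 3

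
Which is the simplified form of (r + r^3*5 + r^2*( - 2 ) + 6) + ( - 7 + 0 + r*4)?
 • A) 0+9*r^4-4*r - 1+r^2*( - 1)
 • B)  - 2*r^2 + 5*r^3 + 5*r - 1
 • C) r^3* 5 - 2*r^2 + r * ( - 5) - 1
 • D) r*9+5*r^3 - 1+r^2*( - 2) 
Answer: B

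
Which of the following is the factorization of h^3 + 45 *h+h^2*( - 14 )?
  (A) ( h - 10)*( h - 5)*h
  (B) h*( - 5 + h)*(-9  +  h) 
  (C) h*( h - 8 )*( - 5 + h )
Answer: B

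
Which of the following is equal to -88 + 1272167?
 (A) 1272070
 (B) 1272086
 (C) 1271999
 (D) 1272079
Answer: D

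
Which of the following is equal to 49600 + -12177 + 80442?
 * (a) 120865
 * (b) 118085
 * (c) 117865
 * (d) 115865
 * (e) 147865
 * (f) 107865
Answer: c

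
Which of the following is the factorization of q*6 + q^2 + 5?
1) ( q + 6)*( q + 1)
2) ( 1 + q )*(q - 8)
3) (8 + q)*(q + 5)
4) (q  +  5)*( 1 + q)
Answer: 4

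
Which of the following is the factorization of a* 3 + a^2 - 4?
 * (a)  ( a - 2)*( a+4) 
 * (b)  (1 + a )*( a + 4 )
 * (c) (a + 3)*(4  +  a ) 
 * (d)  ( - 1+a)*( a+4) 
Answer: d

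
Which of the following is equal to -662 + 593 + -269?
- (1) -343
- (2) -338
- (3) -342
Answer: 2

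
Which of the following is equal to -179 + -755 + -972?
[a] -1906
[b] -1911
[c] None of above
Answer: a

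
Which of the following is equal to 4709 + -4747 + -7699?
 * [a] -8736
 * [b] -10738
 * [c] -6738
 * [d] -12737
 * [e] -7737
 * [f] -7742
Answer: e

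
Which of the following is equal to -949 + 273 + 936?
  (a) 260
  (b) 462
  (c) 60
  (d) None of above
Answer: a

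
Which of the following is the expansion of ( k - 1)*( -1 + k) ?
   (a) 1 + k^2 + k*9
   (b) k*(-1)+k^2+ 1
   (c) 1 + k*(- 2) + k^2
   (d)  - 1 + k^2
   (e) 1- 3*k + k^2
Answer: c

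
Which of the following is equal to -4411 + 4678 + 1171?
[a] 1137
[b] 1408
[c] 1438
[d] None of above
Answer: c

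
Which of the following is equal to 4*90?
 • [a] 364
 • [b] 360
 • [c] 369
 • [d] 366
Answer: b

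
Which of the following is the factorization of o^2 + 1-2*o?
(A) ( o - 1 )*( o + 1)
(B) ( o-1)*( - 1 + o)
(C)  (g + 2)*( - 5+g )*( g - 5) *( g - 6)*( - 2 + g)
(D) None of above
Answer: B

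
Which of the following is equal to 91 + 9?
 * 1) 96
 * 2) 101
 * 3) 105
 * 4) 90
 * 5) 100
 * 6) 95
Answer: 5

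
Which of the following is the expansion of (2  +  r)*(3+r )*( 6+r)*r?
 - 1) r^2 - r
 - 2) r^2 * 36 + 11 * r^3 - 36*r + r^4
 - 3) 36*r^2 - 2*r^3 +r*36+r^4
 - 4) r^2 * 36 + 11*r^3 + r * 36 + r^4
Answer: 4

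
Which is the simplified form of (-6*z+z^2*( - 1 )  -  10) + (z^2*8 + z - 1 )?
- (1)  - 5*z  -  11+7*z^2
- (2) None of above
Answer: 1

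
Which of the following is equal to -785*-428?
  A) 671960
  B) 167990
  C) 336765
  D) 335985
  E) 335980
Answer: E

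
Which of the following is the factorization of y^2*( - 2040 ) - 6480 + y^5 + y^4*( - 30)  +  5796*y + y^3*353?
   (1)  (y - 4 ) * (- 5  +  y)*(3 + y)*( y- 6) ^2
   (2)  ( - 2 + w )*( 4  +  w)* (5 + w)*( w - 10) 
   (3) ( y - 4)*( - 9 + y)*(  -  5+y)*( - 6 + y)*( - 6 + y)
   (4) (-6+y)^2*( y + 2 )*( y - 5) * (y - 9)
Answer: 3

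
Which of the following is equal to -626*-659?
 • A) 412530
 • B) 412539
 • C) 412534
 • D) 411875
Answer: C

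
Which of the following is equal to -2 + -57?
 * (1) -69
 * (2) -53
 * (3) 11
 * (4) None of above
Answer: 4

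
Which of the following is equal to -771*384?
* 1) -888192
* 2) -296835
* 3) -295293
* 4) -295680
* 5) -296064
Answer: 5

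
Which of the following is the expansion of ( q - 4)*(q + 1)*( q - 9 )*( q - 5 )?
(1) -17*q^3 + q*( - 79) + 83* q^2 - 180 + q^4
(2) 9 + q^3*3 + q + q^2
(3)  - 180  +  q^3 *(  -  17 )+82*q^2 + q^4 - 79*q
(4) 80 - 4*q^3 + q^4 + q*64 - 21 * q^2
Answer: 1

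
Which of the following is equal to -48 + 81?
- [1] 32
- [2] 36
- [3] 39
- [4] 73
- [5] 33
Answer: 5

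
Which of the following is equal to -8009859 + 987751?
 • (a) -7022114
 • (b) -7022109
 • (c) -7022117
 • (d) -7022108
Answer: d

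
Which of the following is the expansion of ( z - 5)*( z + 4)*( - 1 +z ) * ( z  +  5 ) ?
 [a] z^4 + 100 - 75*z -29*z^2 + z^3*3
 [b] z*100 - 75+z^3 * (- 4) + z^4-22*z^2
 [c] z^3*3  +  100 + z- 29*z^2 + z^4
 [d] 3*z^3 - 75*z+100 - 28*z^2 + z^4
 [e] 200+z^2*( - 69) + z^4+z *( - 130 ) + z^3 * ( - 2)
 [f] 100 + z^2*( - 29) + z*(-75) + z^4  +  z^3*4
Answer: a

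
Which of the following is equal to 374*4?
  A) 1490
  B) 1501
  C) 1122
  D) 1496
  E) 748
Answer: D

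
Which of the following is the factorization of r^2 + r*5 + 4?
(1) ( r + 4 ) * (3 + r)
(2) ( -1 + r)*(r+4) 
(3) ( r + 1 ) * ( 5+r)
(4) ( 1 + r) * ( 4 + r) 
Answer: 4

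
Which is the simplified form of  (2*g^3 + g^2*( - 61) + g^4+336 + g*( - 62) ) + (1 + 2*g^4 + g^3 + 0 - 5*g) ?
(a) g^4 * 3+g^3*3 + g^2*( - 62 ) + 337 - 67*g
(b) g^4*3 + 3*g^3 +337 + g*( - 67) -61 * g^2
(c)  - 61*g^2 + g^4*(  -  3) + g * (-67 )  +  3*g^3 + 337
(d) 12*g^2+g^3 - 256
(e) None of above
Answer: b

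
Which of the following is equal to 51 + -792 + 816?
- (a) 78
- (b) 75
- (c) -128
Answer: b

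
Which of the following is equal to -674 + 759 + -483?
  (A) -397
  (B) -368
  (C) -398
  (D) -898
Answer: C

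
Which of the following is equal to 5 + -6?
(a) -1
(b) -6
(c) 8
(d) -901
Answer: a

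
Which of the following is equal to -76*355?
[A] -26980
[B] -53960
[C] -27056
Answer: A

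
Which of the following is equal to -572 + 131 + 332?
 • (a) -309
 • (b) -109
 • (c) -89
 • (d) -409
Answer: b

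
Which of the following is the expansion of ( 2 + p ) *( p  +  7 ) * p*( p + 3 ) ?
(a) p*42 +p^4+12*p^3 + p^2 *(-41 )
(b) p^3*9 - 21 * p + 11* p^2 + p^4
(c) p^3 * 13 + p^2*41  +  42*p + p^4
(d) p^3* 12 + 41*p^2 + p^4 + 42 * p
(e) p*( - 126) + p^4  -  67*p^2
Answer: d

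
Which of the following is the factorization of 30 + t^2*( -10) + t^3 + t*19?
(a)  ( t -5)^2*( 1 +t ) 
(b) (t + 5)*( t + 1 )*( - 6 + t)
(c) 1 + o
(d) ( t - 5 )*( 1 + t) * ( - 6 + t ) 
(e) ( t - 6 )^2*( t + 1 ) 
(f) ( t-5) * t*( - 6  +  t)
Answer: d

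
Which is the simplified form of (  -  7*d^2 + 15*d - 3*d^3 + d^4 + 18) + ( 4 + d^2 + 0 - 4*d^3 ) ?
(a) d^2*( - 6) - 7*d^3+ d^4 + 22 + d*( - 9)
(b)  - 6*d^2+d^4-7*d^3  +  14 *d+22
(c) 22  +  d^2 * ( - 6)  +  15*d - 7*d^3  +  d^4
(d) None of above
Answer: c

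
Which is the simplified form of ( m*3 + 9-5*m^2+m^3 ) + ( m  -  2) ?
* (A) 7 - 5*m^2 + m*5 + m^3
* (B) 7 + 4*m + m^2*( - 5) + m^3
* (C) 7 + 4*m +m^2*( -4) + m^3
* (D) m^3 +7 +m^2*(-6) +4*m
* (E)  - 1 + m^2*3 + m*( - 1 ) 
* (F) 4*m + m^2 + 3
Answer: B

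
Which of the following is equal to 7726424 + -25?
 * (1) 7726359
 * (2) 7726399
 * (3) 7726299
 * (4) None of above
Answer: 2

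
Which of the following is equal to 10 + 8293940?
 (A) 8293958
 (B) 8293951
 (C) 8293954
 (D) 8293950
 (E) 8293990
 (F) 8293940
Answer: D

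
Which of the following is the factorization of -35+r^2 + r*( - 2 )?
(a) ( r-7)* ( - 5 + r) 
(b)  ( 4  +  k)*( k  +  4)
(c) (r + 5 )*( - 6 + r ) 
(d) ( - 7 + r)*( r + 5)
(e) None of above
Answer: d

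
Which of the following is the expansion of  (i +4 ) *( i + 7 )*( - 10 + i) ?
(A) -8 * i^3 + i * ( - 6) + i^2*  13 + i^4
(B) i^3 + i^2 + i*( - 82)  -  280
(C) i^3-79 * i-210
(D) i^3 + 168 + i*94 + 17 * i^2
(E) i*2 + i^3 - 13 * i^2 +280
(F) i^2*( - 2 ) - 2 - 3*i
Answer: B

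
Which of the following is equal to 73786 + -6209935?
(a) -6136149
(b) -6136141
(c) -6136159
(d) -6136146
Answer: a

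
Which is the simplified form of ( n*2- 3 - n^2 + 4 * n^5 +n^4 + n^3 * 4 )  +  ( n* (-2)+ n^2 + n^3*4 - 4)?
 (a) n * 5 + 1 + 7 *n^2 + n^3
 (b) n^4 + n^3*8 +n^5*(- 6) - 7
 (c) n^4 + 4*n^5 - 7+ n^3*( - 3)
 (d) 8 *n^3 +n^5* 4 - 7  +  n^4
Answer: d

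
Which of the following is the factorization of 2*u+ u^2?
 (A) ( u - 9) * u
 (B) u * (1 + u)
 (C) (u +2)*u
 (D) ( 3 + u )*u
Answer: C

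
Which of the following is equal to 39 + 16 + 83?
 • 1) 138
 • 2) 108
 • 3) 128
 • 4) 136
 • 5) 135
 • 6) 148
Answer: 1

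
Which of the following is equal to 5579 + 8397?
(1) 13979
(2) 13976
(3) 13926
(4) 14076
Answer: 2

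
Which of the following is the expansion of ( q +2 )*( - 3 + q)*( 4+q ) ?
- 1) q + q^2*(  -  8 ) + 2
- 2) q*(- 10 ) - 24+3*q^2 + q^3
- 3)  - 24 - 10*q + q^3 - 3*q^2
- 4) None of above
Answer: 2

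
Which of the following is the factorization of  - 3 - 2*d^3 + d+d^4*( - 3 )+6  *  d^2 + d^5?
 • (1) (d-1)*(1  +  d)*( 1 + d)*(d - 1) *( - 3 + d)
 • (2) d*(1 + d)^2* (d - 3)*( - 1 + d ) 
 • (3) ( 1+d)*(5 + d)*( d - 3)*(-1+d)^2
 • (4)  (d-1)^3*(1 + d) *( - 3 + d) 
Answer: 1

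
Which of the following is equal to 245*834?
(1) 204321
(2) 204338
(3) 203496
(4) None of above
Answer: 4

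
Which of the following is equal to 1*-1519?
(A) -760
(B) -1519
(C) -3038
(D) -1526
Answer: B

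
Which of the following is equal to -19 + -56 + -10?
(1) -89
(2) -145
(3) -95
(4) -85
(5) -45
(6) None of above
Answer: 4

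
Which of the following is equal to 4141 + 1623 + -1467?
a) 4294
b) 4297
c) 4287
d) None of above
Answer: b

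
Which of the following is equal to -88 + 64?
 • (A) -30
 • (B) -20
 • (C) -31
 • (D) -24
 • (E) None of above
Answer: D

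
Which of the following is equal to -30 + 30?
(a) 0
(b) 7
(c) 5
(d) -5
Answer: a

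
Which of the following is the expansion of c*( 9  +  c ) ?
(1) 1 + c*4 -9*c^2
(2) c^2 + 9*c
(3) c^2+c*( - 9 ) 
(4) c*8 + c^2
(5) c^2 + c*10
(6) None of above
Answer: 2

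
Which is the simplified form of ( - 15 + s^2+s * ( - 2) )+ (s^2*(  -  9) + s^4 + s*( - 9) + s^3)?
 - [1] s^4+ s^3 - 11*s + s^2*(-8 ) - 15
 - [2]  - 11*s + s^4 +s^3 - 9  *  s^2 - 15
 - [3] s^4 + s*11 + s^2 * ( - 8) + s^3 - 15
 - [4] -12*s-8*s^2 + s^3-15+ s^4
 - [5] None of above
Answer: 1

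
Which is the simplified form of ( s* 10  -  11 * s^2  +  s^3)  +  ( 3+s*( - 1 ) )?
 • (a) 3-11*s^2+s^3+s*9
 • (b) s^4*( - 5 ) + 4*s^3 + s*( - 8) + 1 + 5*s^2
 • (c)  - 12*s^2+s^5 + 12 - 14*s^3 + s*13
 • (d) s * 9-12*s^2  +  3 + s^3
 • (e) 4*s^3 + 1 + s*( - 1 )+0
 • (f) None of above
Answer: a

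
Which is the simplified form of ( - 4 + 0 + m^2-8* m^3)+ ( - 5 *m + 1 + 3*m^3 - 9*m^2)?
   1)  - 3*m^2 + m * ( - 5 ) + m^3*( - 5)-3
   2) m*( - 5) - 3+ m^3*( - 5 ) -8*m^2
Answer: 2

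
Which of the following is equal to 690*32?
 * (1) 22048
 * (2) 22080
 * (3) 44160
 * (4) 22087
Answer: 2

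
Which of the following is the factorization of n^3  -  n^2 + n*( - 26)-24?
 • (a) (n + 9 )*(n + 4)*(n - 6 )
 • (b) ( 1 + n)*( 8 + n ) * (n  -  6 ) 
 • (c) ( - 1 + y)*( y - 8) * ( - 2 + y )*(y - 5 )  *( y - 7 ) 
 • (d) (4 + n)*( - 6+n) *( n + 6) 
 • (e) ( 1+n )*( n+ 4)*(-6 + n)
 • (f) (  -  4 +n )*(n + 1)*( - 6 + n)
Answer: e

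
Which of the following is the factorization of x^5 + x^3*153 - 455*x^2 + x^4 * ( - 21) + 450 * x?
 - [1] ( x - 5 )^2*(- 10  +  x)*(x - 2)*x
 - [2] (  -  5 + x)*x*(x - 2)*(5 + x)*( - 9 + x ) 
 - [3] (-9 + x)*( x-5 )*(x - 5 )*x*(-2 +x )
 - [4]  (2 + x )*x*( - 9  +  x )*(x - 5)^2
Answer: 3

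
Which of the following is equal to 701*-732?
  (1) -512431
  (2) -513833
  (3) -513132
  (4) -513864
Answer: 3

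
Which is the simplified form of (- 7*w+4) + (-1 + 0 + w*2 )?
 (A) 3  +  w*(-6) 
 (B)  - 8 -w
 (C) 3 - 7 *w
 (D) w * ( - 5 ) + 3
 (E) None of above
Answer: D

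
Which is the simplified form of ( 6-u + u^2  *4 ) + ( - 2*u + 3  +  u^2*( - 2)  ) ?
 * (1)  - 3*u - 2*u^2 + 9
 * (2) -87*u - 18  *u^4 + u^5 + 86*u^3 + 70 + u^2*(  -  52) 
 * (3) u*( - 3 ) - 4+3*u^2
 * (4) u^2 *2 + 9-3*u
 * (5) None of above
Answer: 4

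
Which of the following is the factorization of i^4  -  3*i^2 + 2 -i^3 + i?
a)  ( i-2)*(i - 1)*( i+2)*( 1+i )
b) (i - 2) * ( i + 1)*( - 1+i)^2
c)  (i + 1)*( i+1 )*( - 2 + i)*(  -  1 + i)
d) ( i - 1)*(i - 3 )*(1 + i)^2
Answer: c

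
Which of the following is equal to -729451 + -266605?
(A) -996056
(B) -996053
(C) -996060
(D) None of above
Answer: A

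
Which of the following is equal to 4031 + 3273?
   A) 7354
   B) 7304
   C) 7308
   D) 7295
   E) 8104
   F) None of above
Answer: B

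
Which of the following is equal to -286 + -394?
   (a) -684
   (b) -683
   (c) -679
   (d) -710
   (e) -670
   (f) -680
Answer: f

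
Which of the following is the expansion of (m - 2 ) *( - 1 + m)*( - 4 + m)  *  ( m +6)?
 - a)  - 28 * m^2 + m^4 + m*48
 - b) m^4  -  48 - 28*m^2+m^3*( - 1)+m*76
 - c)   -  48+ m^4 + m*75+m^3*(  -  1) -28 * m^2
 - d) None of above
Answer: b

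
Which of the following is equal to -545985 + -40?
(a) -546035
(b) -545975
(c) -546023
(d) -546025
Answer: d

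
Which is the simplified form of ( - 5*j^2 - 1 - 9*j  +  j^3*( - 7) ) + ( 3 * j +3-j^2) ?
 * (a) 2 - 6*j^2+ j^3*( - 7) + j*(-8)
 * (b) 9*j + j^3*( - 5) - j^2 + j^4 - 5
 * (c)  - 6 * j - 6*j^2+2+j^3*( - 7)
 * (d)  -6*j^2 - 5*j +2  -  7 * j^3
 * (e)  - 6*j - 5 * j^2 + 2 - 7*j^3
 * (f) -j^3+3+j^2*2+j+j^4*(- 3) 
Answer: c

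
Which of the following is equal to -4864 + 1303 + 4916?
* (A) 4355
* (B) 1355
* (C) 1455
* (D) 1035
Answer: B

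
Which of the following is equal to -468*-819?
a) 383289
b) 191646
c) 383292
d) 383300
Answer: c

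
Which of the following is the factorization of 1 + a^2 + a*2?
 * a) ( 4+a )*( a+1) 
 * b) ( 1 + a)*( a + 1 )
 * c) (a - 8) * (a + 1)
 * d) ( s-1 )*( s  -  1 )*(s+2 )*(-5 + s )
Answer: b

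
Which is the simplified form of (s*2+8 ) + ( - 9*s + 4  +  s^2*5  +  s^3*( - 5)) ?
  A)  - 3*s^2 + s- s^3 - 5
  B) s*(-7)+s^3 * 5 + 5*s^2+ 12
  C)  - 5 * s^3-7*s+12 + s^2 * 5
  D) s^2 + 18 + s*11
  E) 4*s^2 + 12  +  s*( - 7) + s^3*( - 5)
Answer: C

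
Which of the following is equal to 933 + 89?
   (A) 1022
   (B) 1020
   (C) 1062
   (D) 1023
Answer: A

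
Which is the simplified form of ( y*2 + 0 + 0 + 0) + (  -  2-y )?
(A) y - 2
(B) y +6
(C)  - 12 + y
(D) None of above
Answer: A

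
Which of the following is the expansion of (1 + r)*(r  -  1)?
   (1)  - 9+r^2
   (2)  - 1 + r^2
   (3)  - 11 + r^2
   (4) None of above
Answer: 2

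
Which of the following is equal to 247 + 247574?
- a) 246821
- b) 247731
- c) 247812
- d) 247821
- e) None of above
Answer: d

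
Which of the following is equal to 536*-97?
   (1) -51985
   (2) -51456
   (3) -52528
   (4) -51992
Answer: 4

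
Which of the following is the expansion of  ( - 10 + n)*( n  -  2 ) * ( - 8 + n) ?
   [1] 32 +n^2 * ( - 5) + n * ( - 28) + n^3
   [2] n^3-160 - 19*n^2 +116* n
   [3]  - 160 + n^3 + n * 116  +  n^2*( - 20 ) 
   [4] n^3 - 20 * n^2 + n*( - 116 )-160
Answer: 3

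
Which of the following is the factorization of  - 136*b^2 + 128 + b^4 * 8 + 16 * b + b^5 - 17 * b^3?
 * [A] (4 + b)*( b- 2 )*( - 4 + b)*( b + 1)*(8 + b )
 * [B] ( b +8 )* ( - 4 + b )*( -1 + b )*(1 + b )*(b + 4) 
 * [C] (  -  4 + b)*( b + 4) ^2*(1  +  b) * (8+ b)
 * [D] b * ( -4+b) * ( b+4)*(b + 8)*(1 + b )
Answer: B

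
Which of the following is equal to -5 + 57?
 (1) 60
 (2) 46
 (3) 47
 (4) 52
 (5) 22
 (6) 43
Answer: 4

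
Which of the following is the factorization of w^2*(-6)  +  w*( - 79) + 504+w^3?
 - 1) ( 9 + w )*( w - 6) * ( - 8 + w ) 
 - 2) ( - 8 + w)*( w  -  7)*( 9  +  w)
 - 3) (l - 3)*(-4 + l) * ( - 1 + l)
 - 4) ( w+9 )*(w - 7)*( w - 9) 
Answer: 2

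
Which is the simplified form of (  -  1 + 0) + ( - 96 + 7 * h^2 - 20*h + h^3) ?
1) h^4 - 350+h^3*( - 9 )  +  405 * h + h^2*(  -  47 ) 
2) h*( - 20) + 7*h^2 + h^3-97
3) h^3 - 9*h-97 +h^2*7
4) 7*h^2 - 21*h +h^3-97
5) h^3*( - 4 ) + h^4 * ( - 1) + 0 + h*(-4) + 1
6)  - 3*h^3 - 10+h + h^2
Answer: 2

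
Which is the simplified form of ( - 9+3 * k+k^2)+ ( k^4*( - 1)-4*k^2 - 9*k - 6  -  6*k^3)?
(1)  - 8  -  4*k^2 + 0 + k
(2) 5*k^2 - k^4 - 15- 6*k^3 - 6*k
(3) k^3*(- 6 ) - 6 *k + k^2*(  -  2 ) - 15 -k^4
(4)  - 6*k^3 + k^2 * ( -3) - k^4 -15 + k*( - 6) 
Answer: 4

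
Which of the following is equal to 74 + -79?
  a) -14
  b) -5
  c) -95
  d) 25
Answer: b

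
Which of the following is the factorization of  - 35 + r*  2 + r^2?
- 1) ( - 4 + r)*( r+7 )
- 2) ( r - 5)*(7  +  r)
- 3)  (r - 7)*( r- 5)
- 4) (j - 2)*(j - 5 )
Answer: 2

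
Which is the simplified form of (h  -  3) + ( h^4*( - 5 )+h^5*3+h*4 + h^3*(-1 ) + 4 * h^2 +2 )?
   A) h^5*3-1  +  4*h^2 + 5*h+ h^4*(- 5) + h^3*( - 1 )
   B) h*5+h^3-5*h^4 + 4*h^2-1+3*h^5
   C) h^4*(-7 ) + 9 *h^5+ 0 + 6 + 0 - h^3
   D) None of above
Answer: A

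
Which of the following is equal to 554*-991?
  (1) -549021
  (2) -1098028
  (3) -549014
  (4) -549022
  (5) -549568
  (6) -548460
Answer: 3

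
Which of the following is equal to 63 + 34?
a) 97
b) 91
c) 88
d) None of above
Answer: a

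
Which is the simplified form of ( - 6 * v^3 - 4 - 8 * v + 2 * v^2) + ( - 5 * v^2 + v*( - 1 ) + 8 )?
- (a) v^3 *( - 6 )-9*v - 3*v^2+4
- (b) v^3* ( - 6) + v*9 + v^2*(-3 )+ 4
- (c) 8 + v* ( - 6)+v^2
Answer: a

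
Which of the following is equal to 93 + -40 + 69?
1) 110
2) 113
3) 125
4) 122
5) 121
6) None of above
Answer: 4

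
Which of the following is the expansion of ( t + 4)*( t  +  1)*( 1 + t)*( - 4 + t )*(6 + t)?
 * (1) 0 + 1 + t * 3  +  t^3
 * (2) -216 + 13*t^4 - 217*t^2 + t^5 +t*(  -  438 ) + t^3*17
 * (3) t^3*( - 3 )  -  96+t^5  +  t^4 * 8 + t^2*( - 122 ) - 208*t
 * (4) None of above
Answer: 3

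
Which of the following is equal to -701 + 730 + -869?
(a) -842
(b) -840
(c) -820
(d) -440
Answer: b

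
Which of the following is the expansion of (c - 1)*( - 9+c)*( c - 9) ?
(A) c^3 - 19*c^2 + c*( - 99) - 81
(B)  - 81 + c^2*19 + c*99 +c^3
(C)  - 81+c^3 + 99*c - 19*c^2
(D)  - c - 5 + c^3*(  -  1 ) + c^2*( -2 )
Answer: C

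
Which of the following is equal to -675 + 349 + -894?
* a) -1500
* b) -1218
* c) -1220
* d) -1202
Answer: c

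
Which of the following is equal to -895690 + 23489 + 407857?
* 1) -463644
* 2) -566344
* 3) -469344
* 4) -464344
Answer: 4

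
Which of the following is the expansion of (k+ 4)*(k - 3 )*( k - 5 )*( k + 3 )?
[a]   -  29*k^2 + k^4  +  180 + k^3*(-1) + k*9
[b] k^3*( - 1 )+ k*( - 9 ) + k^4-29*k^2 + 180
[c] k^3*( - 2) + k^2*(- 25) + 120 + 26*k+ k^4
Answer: a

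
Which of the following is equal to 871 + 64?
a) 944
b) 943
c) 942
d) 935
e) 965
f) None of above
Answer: d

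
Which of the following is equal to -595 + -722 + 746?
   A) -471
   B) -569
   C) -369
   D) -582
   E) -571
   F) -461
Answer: E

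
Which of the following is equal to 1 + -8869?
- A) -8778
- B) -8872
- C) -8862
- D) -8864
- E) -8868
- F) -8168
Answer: E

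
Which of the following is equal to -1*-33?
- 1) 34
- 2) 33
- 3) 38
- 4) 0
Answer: 2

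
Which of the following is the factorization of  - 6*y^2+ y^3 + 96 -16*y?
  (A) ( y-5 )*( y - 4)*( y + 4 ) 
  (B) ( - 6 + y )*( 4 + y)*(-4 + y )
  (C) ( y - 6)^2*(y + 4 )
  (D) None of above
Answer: B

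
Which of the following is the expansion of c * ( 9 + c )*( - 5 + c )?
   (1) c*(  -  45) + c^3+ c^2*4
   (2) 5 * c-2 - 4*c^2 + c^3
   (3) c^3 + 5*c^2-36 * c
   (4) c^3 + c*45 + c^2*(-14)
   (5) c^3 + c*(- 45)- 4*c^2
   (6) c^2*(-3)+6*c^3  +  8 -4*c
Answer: 1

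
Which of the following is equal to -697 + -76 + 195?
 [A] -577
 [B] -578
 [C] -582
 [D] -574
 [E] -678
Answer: B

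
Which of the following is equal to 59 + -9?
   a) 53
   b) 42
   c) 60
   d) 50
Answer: d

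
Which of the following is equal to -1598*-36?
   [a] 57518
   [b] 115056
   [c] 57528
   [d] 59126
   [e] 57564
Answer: c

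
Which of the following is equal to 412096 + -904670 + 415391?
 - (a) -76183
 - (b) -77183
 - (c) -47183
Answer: b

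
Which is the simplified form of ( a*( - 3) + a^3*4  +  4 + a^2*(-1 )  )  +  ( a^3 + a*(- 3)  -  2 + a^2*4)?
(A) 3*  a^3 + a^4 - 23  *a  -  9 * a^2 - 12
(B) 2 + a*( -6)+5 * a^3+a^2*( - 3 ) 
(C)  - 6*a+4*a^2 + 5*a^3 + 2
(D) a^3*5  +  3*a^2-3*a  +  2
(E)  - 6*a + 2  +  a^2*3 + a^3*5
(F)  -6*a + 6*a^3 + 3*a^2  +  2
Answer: E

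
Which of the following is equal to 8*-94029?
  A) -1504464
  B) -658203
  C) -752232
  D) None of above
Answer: C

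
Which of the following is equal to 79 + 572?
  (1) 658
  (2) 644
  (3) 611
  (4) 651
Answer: 4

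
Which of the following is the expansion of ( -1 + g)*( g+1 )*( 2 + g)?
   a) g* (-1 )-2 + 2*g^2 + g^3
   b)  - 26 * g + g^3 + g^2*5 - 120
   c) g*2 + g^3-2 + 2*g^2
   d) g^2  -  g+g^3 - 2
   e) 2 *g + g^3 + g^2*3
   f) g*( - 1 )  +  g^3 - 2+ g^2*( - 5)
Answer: a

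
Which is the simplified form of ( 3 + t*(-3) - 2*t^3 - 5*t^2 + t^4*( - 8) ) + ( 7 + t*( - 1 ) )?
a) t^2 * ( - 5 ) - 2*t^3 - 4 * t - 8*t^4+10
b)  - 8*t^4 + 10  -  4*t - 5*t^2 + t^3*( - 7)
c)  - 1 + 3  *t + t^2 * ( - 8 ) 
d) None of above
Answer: a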